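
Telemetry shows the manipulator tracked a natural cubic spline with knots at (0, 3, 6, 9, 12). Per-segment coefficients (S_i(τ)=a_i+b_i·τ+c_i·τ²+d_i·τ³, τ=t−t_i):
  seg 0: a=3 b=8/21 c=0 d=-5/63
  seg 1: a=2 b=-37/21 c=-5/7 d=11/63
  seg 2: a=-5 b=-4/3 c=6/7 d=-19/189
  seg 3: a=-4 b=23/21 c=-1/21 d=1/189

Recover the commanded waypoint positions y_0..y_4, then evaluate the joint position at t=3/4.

y_0=3 y_1=2 y_2=-5 y_3=-4 y_4=-1
S(3/4) = 1457/448

y_0 = S_0(0) = a_0 = 3
y_1 = S_1(0) = a_1 = 2
y_2 = S_2(0) = a_2 = -5
y_3 = S_3(0) = a_3 = -4
y_4 = S_3(3) = -1
t_q=3/4 is in segment 0 (τ=3/4); S_0(τ)=1457/448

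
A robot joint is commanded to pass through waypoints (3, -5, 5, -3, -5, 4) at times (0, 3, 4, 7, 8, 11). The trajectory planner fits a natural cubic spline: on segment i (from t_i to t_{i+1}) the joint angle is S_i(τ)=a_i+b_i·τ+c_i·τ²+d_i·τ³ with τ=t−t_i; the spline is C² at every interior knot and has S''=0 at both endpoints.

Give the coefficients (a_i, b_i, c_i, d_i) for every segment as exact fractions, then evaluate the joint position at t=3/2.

Δ: Δ0=-8/3, Δ1=10, Δ2=-8/3, Δ3=-2, Δ4=3
row 1: diag=8, rhs=76; c'=1/8, d'=19/2
row 2: denom=8−1·1/8=63/8; d'=(-76−1·19/2)/(63/8)=-76/7
row 3: denom=8−3·8/21=48/7; d'=(4−3·-76/7)/(48/7)=16/3
row 4: denom=8−1·7/48=377/48; d'=(30−1·16/3)/(377/48)=1184/377
back: M4=1184/377
back: M3=16/3−7/48·1184/377=1838/377
back: M2=-76/7−8/21·1838/377=-14380/1131
back: M1=19/2−1/8·-14380/1131=12542/1131
M: M0=0, M1=12542/1131, M2=-14380/1131, M3=1838/377, M4=1184/377, M5=0
seg 0: a=3, c=M0/2=0, d=(M1−M0)/(6·3)=6271/10179, b=Δ0−h0·(2M0+M1)/6=-9287/1131
seg 1: a=-5, c=M1/2=6271/1131, d=(M2−M1)/(6·1)=-4487/1131, b=Δ1−h1·(2M1+M2)/6=9526/1131
seg 2: a=5, c=M2/2=-7190/1131, d=(M3−M2)/(6·3)=343/351, b=Δ2−h2·(2M2+M3)/6=2869/377
seg 3: a=-3, c=M3/2=919/377, d=(M4−M3)/(6·1)=-109/377, b=Δ3−h3·(2M3+M4)/6=-1564/377
seg 4: a=-5, c=M4/2=592/377, d=(M5−M4)/(6·3)=-592/3393, b=Δ4−h4·(2M4+M5)/6=-53/377
t_q=3/2 → seg 0, τ=3/2; S=3+-9287/1131·τ+0·τ²+6271/10179·τ³=-21829/3016

  seg 0: a=3 b=-9287/1131 c=0 d=6271/10179
  seg 1: a=-5 b=9526/1131 c=6271/1131 d=-4487/1131
  seg 2: a=5 b=2869/377 c=-7190/1131 d=343/351
  seg 3: a=-3 b=-1564/377 c=919/377 d=-109/377
  seg 4: a=-5 b=-53/377 c=592/377 d=-592/3393
S(3/2) = -21829/3016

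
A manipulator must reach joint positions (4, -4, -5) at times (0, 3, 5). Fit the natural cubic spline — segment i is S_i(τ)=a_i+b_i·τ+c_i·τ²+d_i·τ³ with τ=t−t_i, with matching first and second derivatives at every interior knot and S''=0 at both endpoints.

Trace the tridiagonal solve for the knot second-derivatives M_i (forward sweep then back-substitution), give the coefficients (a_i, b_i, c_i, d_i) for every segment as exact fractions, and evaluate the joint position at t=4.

Δ: Δ0=-8/3, Δ1=-1/2
row 1: diag=10, rhs=13; c'=1/5, d'=13/10
back: M1=13/10
M: M0=0, M1=13/10, M2=0
seg 0: a=4, c=M0/2=0, d=(M1−M0)/(6·3)=13/180, b=Δ0−h0·(2M0+M1)/6=-199/60
seg 1: a=-4, c=M1/2=13/20, d=(M2−M1)/(6·2)=-13/120, b=Δ1−h1·(2M1+M2)/6=-41/30
t_q=4 → seg 1, τ=1; S=-4+-41/30·τ+13/20·τ²+-13/120·τ³=-193/40

  seg 0: a=4 b=-199/60 c=0 d=13/180
  seg 1: a=-4 b=-41/30 c=13/20 d=-13/120
S(4) = -193/40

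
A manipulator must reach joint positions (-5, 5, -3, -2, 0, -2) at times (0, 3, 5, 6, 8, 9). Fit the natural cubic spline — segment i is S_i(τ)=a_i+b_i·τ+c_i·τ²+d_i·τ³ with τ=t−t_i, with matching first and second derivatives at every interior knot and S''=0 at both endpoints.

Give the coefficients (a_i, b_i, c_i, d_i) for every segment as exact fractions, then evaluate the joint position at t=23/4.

  seg 0: a=-5 b=8092/1299 c=0 d=-418/1299
  seg 1: a=5 b=-3194/1299 c=-1254/433 d=2761/2598
  seg 2: a=-3 b=-1676/1299 c=1507/433 d=-1546/1299
  seg 3: a=-2 b=2728/1299 c=-39/433 d=-1195/5196
  seg 4: a=0 b=-1325/1299 c=-1273/866 d=1273/2598
S(23/4) = -34807/13856

Δ: Δ0=10/3, Δ1=-4, Δ2=1, Δ3=1, Δ4=-2
row 1: diag=10, rhs=-44; c'=1/5, d'=-22/5
row 2: denom=6−2·1/5=28/5; d'=(30−2·-22/5)/(28/5)=97/14
row 3: denom=6−1·5/28=163/28; d'=(0−1·97/14)/(163/28)=-194/163
row 4: denom=6−2·56/163=866/163; d'=(-18−2·-194/163)/(866/163)=-1273/433
back: M4=-1273/433
back: M3=-194/163−56/163·-1273/433=-78/433
back: M2=97/14−5/28·-78/433=3014/433
back: M1=-22/5−1/5·3014/433=-2508/433
M: M0=0, M1=-2508/433, M2=3014/433, M3=-78/433, M4=-1273/433, M5=0
seg 0: a=-5, c=M0/2=0, d=(M1−M0)/(6·3)=-418/1299, b=Δ0−h0·(2M0+M1)/6=8092/1299
seg 1: a=5, c=M1/2=-1254/433, d=(M2−M1)/(6·2)=2761/2598, b=Δ1−h1·(2M1+M2)/6=-3194/1299
seg 2: a=-3, c=M2/2=1507/433, d=(M3−M2)/(6·1)=-1546/1299, b=Δ2−h2·(2M2+M3)/6=-1676/1299
seg 3: a=-2, c=M3/2=-39/433, d=(M4−M3)/(6·2)=-1195/5196, b=Δ3−h3·(2M3+M4)/6=2728/1299
seg 4: a=0, c=M4/2=-1273/866, d=(M5−M4)/(6·1)=1273/2598, b=Δ4−h4·(2M4+M5)/6=-1325/1299
t_q=23/4 → seg 2, τ=3/4; S=-3+-1676/1299·τ+1507/433·τ²+-1546/1299·τ³=-34807/13856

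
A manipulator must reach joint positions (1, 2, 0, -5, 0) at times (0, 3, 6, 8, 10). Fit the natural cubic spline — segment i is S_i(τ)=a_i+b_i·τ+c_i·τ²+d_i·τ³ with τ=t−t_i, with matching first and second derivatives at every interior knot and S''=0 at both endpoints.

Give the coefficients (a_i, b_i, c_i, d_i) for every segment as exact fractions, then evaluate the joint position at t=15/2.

Δ: Δ0=1/3, Δ1=-2/3, Δ2=-5/2, Δ3=5/2
row 1: diag=12, rhs=-6; c'=1/4, d'=-1/2
row 2: denom=10−3·1/4=37/4; d'=(-11−3·-1/2)/(37/4)=-38/37
row 3: denom=8−2·8/37=280/37; d'=(30−2·-38/37)/(280/37)=593/140
back: M3=593/140
back: M2=-38/37−8/37·593/140=-68/35
back: M1=-1/2−1/4·-68/35=-1/70
M: M0=0, M1=-1/70, M2=-68/35, M3=593/140, M4=0
seg 0: a=1, c=M0/2=0, d=(M1−M0)/(6·3)=-1/1260, b=Δ0−h0·(2M0+M1)/6=143/420
seg 1: a=2, c=M1/2=-1/140, d=(M2−M1)/(6·3)=-3/28, b=Δ1−h1·(2M1+M2)/6=67/210
seg 2: a=0, c=M2/2=-34/35, d=(M3−M2)/(6·2)=173/336, b=Δ2−h2·(2M2+M3)/6=-157/60
seg 3: a=-5, c=M3/2=593/280, d=(M4−M3)/(6·2)=-593/1680, b=Δ3−h3·(2M3+M4)/6=-34/105
t_q=15/2 → seg 2, τ=3/2; S=0+-157/60·τ+-34/35·τ²+173/336·τ³=-19591/4480

  seg 0: a=1 b=143/420 c=0 d=-1/1260
  seg 1: a=2 b=67/210 c=-1/140 d=-3/28
  seg 2: a=0 b=-157/60 c=-34/35 d=173/336
  seg 3: a=-5 b=-34/105 c=593/280 d=-593/1680
S(15/2) = -19591/4480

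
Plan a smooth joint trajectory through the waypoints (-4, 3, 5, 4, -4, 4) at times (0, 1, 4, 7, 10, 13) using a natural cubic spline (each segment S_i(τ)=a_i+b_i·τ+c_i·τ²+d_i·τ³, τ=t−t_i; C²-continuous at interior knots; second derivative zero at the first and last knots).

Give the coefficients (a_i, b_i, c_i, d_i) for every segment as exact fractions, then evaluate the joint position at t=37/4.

Δ: Δ0=7, Δ1=2/3, Δ2=-1/3, Δ3=-8/3, Δ4=8/3
row 1: diag=8, rhs=-38; c'=3/8, d'=-19/4
row 2: denom=12−3·3/8=87/8; d'=(-6−3·-19/4)/(87/8)=22/29
row 3: denom=12−3·8/29=324/29; d'=(-14−3·22/29)/(324/29)=-118/81
row 4: denom=12−3·29/108=403/36; d'=(32−3·-118/81)/(403/36)=3928/1209
back: M4=3928/1209
back: M3=-118/81−29/108·3928/1209=-2816/1209
back: M2=22/29−8/29·-2816/1209=1694/1209
back: M1=-19/4−3/8·1694/1209=-2126/403
M: M0=0, M1=-2126/403, M2=1694/1209, M3=-2816/1209, M4=3928/1209, M5=0
seg 0: a=-4, c=M0/2=0, d=(M1−M0)/(6·1)=-1063/1209, b=Δ0−h0·(2M0+M1)/6=9526/1209
seg 1: a=3, c=M1/2=-1063/403, d=(M2−M1)/(6·3)=4036/10881, b=Δ1−h1·(2M1+M2)/6=6337/1209
seg 2: a=5, c=M2/2=847/1209, d=(M3−M2)/(6·3)=-2255/10881, b=Δ2−h2·(2M2+M3)/6=-53/93
seg 3: a=4, c=M3/2=-1408/1209, d=(M4−M3)/(6·3)=1124/3627, b=Δ3−h3·(2M3+M4)/6=-2372/1209
seg 4: a=-4, c=M4/2=1964/1209, d=(M5−M4)/(6·3)=-1964/10881, b=Δ4−h4·(2M4+M5)/6=-704/1209
t_q=37/4 → seg 3, τ=9/4; S=4+-2372/1209·τ+-1408/1209·τ²+1124/3627·τ³=-1379/496

  seg 0: a=-4 b=9526/1209 c=0 d=-1063/1209
  seg 1: a=3 b=6337/1209 c=-1063/403 d=4036/10881
  seg 2: a=5 b=-53/93 c=847/1209 d=-2255/10881
  seg 3: a=4 b=-2372/1209 c=-1408/1209 d=1124/3627
  seg 4: a=-4 b=-704/1209 c=1964/1209 d=-1964/10881
S(37/4) = -1379/496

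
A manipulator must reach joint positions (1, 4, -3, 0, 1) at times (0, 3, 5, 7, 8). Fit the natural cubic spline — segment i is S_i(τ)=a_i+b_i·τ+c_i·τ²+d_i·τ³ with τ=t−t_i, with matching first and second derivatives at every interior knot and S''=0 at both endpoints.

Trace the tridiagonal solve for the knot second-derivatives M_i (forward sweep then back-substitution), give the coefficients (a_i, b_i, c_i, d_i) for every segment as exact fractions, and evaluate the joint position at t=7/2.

Δ: Δ0=1, Δ1=-7/2, Δ2=3/2, Δ3=1
row 1: diag=10, rhs=-27; c'=1/5, d'=-27/10
row 2: denom=8−2·1/5=38/5; d'=(30−2·-27/10)/(38/5)=177/38
row 3: denom=6−2·5/19=104/19; d'=(-3−2·177/38)/(104/19)=-9/4
back: M3=-9/4
back: M2=177/38−5/19·-9/4=21/4
back: M1=-27/10−1/5·21/4=-15/4
M: M0=0, M1=-15/4, M2=21/4, M3=-9/4, M4=0
seg 0: a=1, c=M0/2=0, d=(M1−M0)/(6·3)=-5/24, b=Δ0−h0·(2M0+M1)/6=23/8
seg 1: a=4, c=M1/2=-15/8, d=(M2−M1)/(6·2)=3/4, b=Δ1−h1·(2M1+M2)/6=-11/4
seg 2: a=-3, c=M2/2=21/8, d=(M3−M2)/(6·2)=-5/8, b=Δ2−h2·(2M2+M3)/6=-5/4
seg 3: a=0, c=M3/2=-9/8, d=(M4−M3)/(6·1)=3/8, b=Δ3−h3·(2M3+M4)/6=7/4
t_q=7/2 → seg 1, τ=1/2; S=4+-11/4·τ+-15/8·τ²+3/4·τ³=9/4

  seg 0: a=1 b=23/8 c=0 d=-5/24
  seg 1: a=4 b=-11/4 c=-15/8 d=3/4
  seg 2: a=-3 b=-5/4 c=21/8 d=-5/8
  seg 3: a=0 b=7/4 c=-9/8 d=3/8
S(7/2) = 9/4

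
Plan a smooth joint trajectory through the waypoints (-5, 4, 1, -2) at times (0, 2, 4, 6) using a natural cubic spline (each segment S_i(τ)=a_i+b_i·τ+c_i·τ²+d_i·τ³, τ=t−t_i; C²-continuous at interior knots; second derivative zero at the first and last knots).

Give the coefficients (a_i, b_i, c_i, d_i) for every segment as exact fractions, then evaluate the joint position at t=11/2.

Δ: Δ0=9/2, Δ1=-3/2, Δ2=-3/2
row 1: diag=8, rhs=-36; c'=1/4, d'=-9/2
row 2: denom=8−2·1/4=15/2; d'=(0−2·-9/2)/(15/2)=6/5
back: M2=6/5
back: M1=-9/2−1/4·6/5=-24/5
M: M0=0, M1=-24/5, M2=6/5, M3=0
seg 0: a=-5, c=M0/2=0, d=(M1−M0)/(6·2)=-2/5, b=Δ0−h0·(2M0+M1)/6=61/10
seg 1: a=4, c=M1/2=-12/5, d=(M2−M1)/(6·2)=1/2, b=Δ1−h1·(2M1+M2)/6=13/10
seg 2: a=1, c=M2/2=3/5, d=(M3−M2)/(6·2)=-1/10, b=Δ2−h2·(2M2+M3)/6=-23/10
t_q=11/2 → seg 2, τ=3/2; S=1+-23/10·τ+3/5·τ²+-1/10·τ³=-23/16

  seg 0: a=-5 b=61/10 c=0 d=-2/5
  seg 1: a=4 b=13/10 c=-12/5 d=1/2
  seg 2: a=1 b=-23/10 c=3/5 d=-1/10
S(11/2) = -23/16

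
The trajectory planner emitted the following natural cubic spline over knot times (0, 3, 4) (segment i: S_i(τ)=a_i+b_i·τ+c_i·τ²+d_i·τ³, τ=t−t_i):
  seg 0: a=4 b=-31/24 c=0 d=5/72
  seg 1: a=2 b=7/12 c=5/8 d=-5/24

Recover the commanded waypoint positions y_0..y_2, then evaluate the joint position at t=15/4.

y_0 = S_0(0) = a_0 = 4
y_1 = S_1(0) = a_1 = 2
y_2 = S_1(1) = 3
t_q=15/4 is in segment 1 (τ=3/4); S_1(τ)=1383/512

y_0=4 y_1=2 y_2=3
S(15/4) = 1383/512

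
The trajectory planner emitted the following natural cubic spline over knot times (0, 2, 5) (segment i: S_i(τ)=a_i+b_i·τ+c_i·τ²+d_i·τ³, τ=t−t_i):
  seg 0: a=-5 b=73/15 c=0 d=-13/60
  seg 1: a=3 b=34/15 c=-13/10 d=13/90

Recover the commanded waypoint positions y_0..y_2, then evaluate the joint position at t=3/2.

y_0=-5 y_1=3 y_2=2
S(3/2) = 251/160

y_0 = S_0(0) = a_0 = -5
y_1 = S_1(0) = a_1 = 3
y_2 = S_1(3) = 2
t_q=3/2 is in segment 0 (τ=3/2); S_0(τ)=251/160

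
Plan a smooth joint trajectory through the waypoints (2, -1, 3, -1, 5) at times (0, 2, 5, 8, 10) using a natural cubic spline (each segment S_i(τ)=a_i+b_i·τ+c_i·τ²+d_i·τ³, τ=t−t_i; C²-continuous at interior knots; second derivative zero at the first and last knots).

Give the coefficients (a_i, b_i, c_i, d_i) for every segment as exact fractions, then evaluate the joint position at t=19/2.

Δ: Δ0=-3/2, Δ1=4/3, Δ2=-4/3, Δ3=3
row 1: diag=10, rhs=17; c'=3/10, d'=17/10
row 2: denom=12−3·3/10=111/10; d'=(-16−3·17/10)/(111/10)=-211/111
row 3: denom=10−3·10/37=340/37; d'=(26−3·-211/111)/(340/37)=69/20
back: M3=69/20
back: M2=-211/111−10/37·69/20=-17/6
back: M1=17/10−3/10·-17/6=51/20
M: M0=0, M1=51/20, M2=-17/6, M3=69/20, M4=0
seg 0: a=2, c=M0/2=0, d=(M1−M0)/(6·2)=17/80, b=Δ0−h0·(2M0+M1)/6=-47/20
seg 1: a=-1, c=M1/2=51/40, d=(M2−M1)/(6·3)=-323/1080, b=Δ1−h1·(2M1+M2)/6=1/5
seg 2: a=3, c=M2/2=-17/12, d=(M3−M2)/(6·3)=377/1080, b=Δ2−h2·(2M2+M3)/6=-9/40
seg 3: a=-1, c=M3/2=69/40, d=(M4−M3)/(6·2)=-23/80, b=Δ3−h3·(2M3+M4)/6=7/10
t_q=19/2 → seg 3, τ=3/2; S=-1+7/10·τ+69/40·τ²+-23/80·τ³=379/128

  seg 0: a=2 b=-47/20 c=0 d=17/80
  seg 1: a=-1 b=1/5 c=51/40 d=-323/1080
  seg 2: a=3 b=-9/40 c=-17/12 d=377/1080
  seg 3: a=-1 b=7/10 c=69/40 d=-23/80
S(19/2) = 379/128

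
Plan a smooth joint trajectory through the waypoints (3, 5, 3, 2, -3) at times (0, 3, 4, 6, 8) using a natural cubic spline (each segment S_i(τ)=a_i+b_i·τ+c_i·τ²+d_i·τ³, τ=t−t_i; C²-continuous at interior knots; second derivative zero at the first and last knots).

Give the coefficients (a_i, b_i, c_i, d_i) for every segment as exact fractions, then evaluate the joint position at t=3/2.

  seg 0: a=3 b=236/129 c=0 d=-50/387
  seg 1: a=5 b=-214/129 c=-50/43 d=106/129
  seg 2: a=3 b=-196/129 c=56/43 d=-409/1032
  seg 3: a=2 b=-275/258 c=-185/172 d=185/1032
S(3/2) = 913/172

Δ: Δ0=2/3, Δ1=-2, Δ2=-1/2, Δ3=-5/2
row 1: diag=8, rhs=-16; c'=1/8, d'=-2
row 2: denom=6−1·1/8=47/8; d'=(9−1·-2)/(47/8)=88/47
row 3: denom=8−2·16/47=344/47; d'=(-12−2·88/47)/(344/47)=-185/86
back: M3=-185/86
back: M2=88/47−16/47·-185/86=112/43
back: M1=-2−1/8·112/43=-100/43
M: M0=0, M1=-100/43, M2=112/43, M3=-185/86, M4=0
seg 0: a=3, c=M0/2=0, d=(M1−M0)/(6·3)=-50/387, b=Δ0−h0·(2M0+M1)/6=236/129
seg 1: a=5, c=M1/2=-50/43, d=(M2−M1)/(6·1)=106/129, b=Δ1−h1·(2M1+M2)/6=-214/129
seg 2: a=3, c=M2/2=56/43, d=(M3−M2)/(6·2)=-409/1032, b=Δ2−h2·(2M2+M3)/6=-196/129
seg 3: a=2, c=M3/2=-185/172, d=(M4−M3)/(6·2)=185/1032, b=Δ3−h3·(2M3+M4)/6=-275/258
t_q=3/2 → seg 0, τ=3/2; S=3+236/129·τ+0·τ²+-50/387·τ³=913/172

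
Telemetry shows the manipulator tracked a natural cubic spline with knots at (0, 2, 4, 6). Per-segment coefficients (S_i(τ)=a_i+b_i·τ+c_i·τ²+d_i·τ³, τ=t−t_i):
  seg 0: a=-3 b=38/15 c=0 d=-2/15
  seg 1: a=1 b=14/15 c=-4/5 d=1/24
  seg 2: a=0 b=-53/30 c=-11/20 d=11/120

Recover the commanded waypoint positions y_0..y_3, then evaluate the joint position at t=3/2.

y_0 = S_0(0) = a_0 = -3
y_1 = S_1(0) = a_1 = 1
y_2 = S_2(0) = a_2 = 0
y_3 = S_2(2) = -5
t_q=3/2 is in segment 0 (τ=3/2); S_0(τ)=7/20

y_0=-3 y_1=1 y_2=0 y_3=-5
S(3/2) = 7/20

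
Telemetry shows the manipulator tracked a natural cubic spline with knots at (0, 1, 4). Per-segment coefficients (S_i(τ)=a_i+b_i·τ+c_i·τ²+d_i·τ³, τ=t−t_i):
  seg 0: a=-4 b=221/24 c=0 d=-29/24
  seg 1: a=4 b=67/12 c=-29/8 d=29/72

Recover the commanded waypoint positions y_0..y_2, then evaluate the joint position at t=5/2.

y_0=-4 y_1=4 y_2=-1
S(5/2) = 357/64

y_0 = S_0(0) = a_0 = -4
y_1 = S_1(0) = a_1 = 4
y_2 = S_1(3) = -1
t_q=5/2 is in segment 1 (τ=3/2); S_1(τ)=357/64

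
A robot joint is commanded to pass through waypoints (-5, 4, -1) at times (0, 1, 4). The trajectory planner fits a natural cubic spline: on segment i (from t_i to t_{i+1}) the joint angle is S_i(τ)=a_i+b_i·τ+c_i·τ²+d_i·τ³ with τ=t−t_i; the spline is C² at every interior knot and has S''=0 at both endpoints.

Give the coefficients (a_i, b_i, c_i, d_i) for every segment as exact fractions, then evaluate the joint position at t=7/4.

Δ: Δ0=9, Δ1=-5/3
row 1: diag=8, rhs=-64; c'=3/8, d'=-8
back: M1=-8
M: M0=0, M1=-8, M2=0
seg 0: a=-5, c=M0/2=0, d=(M1−M0)/(6·1)=-4/3, b=Δ0−h0·(2M0+M1)/6=31/3
seg 1: a=4, c=M1/2=-4, d=(M2−M1)/(6·3)=4/9, b=Δ1−h1·(2M1+M2)/6=19/3
t_q=7/4 → seg 1, τ=3/4; S=4+19/3·τ+-4·τ²+4/9·τ³=107/16

  seg 0: a=-5 b=31/3 c=0 d=-4/3
  seg 1: a=4 b=19/3 c=-4 d=4/9
S(7/4) = 107/16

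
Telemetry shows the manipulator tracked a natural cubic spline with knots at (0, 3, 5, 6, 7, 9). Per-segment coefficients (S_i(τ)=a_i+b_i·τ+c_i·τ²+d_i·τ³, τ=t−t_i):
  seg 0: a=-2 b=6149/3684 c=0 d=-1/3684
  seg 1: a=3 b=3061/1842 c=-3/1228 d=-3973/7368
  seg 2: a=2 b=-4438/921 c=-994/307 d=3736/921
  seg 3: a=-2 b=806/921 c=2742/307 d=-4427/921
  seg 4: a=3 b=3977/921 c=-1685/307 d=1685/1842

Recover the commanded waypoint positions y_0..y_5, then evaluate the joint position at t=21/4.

y_0 = S_0(0) = a_0 = -2
y_1 = S_1(0) = a_1 = 3
y_2 = S_2(0) = a_2 = 2
y_3 = S_3(0) = a_3 = -2
y_4 = S_4(0) = a_4 = 3
y_5 = S_4(2) = -3
t_q=21/4 is in segment 2 (τ=1/4); S_2(τ)=403/614

y_0=-2 y_1=3 y_2=2 y_3=-2 y_4=3 y_5=-3
S(21/4) = 403/614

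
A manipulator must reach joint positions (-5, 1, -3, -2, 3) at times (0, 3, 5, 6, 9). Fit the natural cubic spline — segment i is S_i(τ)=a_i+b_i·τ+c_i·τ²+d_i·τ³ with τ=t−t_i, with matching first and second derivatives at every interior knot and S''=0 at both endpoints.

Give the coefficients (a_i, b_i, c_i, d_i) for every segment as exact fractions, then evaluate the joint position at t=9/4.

  seg 0: a=-5 b=790/219 c=0 d=-352/1971
  seg 1: a=1 b=-266/219 c=-352/219 d=133/219
  seg 2: a=-3 b=-26/73 c=446/219 d=-149/219
  seg 3: a=-2 b=367/219 c=-1/219 d=1/1971
S(9/4) = 79/73

Δ: Δ0=2, Δ1=-2, Δ2=1, Δ3=5/3
row 1: diag=10, rhs=-24; c'=1/5, d'=-12/5
row 2: denom=6−2·1/5=28/5; d'=(18−2·-12/5)/(28/5)=57/14
row 3: denom=8−1·5/28=219/28; d'=(4−1·57/14)/(219/28)=-2/219
back: M3=-2/219
back: M2=57/14−5/28·-2/219=892/219
back: M1=-12/5−1/5·892/219=-704/219
M: M0=0, M1=-704/219, M2=892/219, M3=-2/219, M4=0
seg 0: a=-5, c=M0/2=0, d=(M1−M0)/(6·3)=-352/1971, b=Δ0−h0·(2M0+M1)/6=790/219
seg 1: a=1, c=M1/2=-352/219, d=(M2−M1)/(6·2)=133/219, b=Δ1−h1·(2M1+M2)/6=-266/219
seg 2: a=-3, c=M2/2=446/219, d=(M3−M2)/(6·1)=-149/219, b=Δ2−h2·(2M2+M3)/6=-26/73
seg 3: a=-2, c=M3/2=-1/219, d=(M4−M3)/(6·3)=1/1971, b=Δ3−h3·(2M3+M4)/6=367/219
t_q=9/4 → seg 0, τ=9/4; S=-5+790/219·τ+0·τ²+-352/1971·τ³=79/73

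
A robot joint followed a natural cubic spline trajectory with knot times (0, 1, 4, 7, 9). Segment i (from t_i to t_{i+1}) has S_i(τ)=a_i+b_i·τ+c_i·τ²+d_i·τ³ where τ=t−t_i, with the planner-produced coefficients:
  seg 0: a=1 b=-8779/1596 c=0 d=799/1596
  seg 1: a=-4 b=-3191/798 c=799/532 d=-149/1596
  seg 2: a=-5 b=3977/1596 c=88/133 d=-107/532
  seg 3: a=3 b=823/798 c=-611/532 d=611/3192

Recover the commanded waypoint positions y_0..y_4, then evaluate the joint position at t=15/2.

y_0=1 y_1=-4 y_2=-5 y_3=3 y_4=2
S(15/2) = 3955/1216

y_0 = S_0(0) = a_0 = 1
y_1 = S_1(0) = a_1 = -4
y_2 = S_2(0) = a_2 = -5
y_3 = S_3(0) = a_3 = 3
y_4 = S_3(2) = 2
t_q=15/2 is in segment 3 (τ=1/2); S_3(τ)=3955/1216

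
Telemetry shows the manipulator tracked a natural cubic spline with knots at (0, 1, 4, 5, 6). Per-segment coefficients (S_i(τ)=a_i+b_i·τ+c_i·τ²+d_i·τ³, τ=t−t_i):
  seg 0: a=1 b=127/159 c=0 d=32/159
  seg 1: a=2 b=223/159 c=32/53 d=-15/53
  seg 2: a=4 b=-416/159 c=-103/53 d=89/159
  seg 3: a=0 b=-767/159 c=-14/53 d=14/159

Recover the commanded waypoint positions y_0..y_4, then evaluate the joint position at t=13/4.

y_0=1 y_1=2 y_2=4 y_3=0 y_4=-5
S(13/4) = 16921/3392

y_0 = S_0(0) = a_0 = 1
y_1 = S_1(0) = a_1 = 2
y_2 = S_2(0) = a_2 = 4
y_3 = S_3(0) = a_3 = 0
y_4 = S_3(1) = -5
t_q=13/4 is in segment 1 (τ=9/4); S_1(τ)=16921/3392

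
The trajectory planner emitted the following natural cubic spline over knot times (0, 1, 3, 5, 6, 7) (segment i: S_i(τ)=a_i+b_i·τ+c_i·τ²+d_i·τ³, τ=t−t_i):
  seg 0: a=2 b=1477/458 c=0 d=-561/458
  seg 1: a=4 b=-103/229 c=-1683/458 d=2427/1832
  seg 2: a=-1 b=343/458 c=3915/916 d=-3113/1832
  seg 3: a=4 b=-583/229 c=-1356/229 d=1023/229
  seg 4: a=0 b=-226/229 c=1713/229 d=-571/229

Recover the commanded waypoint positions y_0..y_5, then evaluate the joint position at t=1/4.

y_0=2 y_1=4 y_2=-1 y_3=4 y_4=0 y_5=4
S(1/4) = 81695/29312

y_0 = S_0(0) = a_0 = 2
y_1 = S_1(0) = a_1 = 4
y_2 = S_2(0) = a_2 = -1
y_3 = S_3(0) = a_3 = 4
y_4 = S_4(0) = a_4 = 0
y_5 = S_4(1) = 4
t_q=1/4 is in segment 0 (τ=1/4); S_0(τ)=81695/29312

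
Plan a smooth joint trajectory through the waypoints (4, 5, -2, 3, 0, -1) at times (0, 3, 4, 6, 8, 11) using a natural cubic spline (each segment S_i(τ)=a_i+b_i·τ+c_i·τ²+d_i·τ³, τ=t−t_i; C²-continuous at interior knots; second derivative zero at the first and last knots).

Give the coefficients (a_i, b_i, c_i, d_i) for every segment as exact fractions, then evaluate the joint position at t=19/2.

Δ: Δ0=1/3, Δ1=-7, Δ2=5/2, Δ3=-3/2, Δ4=-1/3
row 1: diag=8, rhs=-44; c'=1/8, d'=-11/2
row 2: denom=6−1·1/8=47/8; d'=(57−1·-11/2)/(47/8)=500/47
row 3: denom=8−2·16/47=344/47; d'=(-24−2·500/47)/(344/47)=-266/43
row 4: denom=10−2·47/172=813/86; d'=(7−2·-266/43)/(813/86)=1666/813
back: M4=1666/813
back: M3=-266/43−47/172·1666/813=-10969/1626
back: M2=500/47−16/47·-10969/1626=10516/813
back: M1=-11/2−1/8·10516/813=-5786/813
M: M0=0, M1=-5786/813, M2=10516/813, M3=-10969/1626, M4=1666/813, M5=0
seg 0: a=4, c=M0/2=0, d=(M1−M0)/(6·3)=-2893/7317, b=Δ0−h0·(2M0+M1)/6=3164/813
seg 1: a=5, c=M1/2=-2893/813, d=(M2−M1)/(6·1)=2717/813, b=Δ1−h1·(2M1+M2)/6=-5515/813
seg 2: a=-2, c=M2/2=5258/813, d=(M3−M2)/(6·2)=-10667/6504, b=Δ2−h2·(2M2+M3)/6=-1050/271
seg 3: a=3, c=M3/2=-10969/3252, d=(M4−M3)/(6·2)=1589/2168, b=Δ3−h3·(2M3+M4)/6=3763/1626
seg 4: a=0, c=M4/2=833/813, d=(M5−M4)/(6·3)=-833/7317, b=Δ4−h4·(2M4+M5)/6=-1937/813
t_q=19/2 → seg 4, τ=3/2; S=0+-1937/813·τ+833/813·τ²+-833/7317·τ³=-3583/2168

  seg 0: a=4 b=3164/813 c=0 d=-2893/7317
  seg 1: a=5 b=-5515/813 c=-2893/813 d=2717/813
  seg 2: a=-2 b=-1050/271 c=5258/813 d=-10667/6504
  seg 3: a=3 b=3763/1626 c=-10969/3252 d=1589/2168
  seg 4: a=0 b=-1937/813 c=833/813 d=-833/7317
S(19/2) = -3583/2168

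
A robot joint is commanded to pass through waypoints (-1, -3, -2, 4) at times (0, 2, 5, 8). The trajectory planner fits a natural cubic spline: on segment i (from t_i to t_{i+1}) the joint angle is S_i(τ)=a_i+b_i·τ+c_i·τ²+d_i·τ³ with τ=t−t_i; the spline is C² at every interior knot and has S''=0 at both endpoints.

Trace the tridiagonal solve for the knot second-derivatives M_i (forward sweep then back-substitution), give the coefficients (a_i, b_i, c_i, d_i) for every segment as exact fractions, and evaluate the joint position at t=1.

  seg 0: a=-1 b=-133/111 c=0 d=11/222
  seg 1: a=-3 b=-67/111 c=11/37 d=5/999
  seg 2: a=-2 b=146/111 c=38/111 d=-38/999
S(1) = -159/74

Δ: Δ0=-1, Δ1=1/3, Δ2=2
row 1: diag=10, rhs=8; c'=3/10, d'=4/5
row 2: denom=12−3·3/10=111/10; d'=(10−3·4/5)/(111/10)=76/111
back: M2=76/111
back: M1=4/5−3/10·76/111=22/37
M: M0=0, M1=22/37, M2=76/111, M3=0
seg 0: a=-1, c=M0/2=0, d=(M1−M0)/(6·2)=11/222, b=Δ0−h0·(2M0+M1)/6=-133/111
seg 1: a=-3, c=M1/2=11/37, d=(M2−M1)/(6·3)=5/999, b=Δ1−h1·(2M1+M2)/6=-67/111
seg 2: a=-2, c=M2/2=38/111, d=(M3−M2)/(6·3)=-38/999, b=Δ2−h2·(2M2+M3)/6=146/111
t_q=1 → seg 0, τ=1; S=-1+-133/111·τ+0·τ²+11/222·τ³=-159/74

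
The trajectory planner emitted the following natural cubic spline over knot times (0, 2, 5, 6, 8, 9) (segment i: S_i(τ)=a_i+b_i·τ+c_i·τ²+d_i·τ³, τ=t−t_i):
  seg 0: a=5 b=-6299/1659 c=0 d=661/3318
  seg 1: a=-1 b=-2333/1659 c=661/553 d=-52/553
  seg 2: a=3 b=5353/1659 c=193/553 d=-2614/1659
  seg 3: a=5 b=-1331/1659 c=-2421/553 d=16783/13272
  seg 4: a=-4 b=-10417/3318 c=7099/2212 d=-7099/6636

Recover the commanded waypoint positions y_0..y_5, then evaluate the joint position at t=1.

y_0=5 y_1=-1 y_2=3 y_3=5 y_4=-4 y_5=-5
S(1) = 1551/1106

y_0 = S_0(0) = a_0 = 5
y_1 = S_1(0) = a_1 = -1
y_2 = S_2(0) = a_2 = 3
y_3 = S_3(0) = a_3 = 5
y_4 = S_4(0) = a_4 = -4
y_5 = S_4(1) = -5
t_q=1 is in segment 0 (τ=1); S_0(τ)=1551/1106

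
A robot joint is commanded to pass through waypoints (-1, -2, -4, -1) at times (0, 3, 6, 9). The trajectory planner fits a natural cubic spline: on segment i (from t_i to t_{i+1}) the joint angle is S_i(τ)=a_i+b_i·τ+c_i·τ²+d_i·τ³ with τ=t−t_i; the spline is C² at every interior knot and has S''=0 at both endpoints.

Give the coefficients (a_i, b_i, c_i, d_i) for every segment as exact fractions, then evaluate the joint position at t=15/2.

  seg 0: a=-1 b=-2/15 c=0 d=-1/45
  seg 1: a=-2 b=-11/15 c=-1/5 d=2/27
  seg 2: a=-4 b=1/15 c=7/15 d=-7/135
S(15/2) = -121/40

Δ: Δ0=-1/3, Δ1=-2/3, Δ2=1
row 1: diag=12, rhs=-2; c'=1/4, d'=-1/6
row 2: denom=12−3·1/4=45/4; d'=(10−3·-1/6)/(45/4)=14/15
back: M2=14/15
back: M1=-1/6−1/4·14/15=-2/5
M: M0=0, M1=-2/5, M2=14/15, M3=0
seg 0: a=-1, c=M0/2=0, d=(M1−M0)/(6·3)=-1/45, b=Δ0−h0·(2M0+M1)/6=-2/15
seg 1: a=-2, c=M1/2=-1/5, d=(M2−M1)/(6·3)=2/27, b=Δ1−h1·(2M1+M2)/6=-11/15
seg 2: a=-4, c=M2/2=7/15, d=(M3−M2)/(6·3)=-7/135, b=Δ2−h2·(2M2+M3)/6=1/15
t_q=15/2 → seg 2, τ=3/2; S=-4+1/15·τ+7/15·τ²+-7/135·τ³=-121/40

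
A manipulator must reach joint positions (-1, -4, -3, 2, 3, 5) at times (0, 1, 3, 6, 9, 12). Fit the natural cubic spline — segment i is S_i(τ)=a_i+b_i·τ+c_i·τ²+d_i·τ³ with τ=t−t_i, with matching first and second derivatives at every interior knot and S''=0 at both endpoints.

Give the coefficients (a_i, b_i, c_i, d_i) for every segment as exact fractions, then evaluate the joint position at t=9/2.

  seg 0: a=-1 b=-4111/1152 c=0 d=655/1152
  seg 1: a=-4 b=-1073/576 c=655/384 d=-151/576
  seg 2: a=-3 b=1045/576 c=17/128 d=-629/10368
  seg 3: a=2 b=1121/1152 c=-119/288 d=691/10368
  seg 4: a=3 b=169/576 c=215/1152 d=-215/10368
S(9/2) = -189/1024

Δ: Δ0=-3, Δ1=1/2, Δ2=5/3, Δ3=1/3, Δ4=2/3
row 1: diag=6, rhs=21; c'=1/3, d'=7/2
row 2: denom=10−2·1/3=28/3; d'=(7−2·7/2)/(28/3)=0
row 3: denom=12−3·9/28=309/28; d'=(-8−3·0)/(309/28)=-224/309
row 4: denom=12−3·28/103=1152/103; d'=(2−3·-224/309)/(1152/103)=215/576
back: M4=215/576
back: M3=-224/309−28/103·215/576=-119/144
back: M2=0−9/28·-119/144=17/64
back: M1=7/2−1/3·17/64=655/192
M: M0=0, M1=655/192, M2=17/64, M3=-119/144, M4=215/576, M5=0
seg 0: a=-1, c=M0/2=0, d=(M1−M0)/(6·1)=655/1152, b=Δ0−h0·(2M0+M1)/6=-4111/1152
seg 1: a=-4, c=M1/2=655/384, d=(M2−M1)/(6·2)=-151/576, b=Δ1−h1·(2M1+M2)/6=-1073/576
seg 2: a=-3, c=M2/2=17/128, d=(M3−M2)/(6·3)=-629/10368, b=Δ2−h2·(2M2+M3)/6=1045/576
seg 3: a=2, c=M3/2=-119/288, d=(M4−M3)/(6·3)=691/10368, b=Δ3−h3·(2M3+M4)/6=1121/1152
seg 4: a=3, c=M4/2=215/1152, d=(M5−M4)/(6·3)=-215/10368, b=Δ4−h4·(2M4+M5)/6=169/576
t_q=9/2 → seg 2, τ=3/2; S=-3+1045/576·τ+17/128·τ²+-629/10368·τ³=-189/1024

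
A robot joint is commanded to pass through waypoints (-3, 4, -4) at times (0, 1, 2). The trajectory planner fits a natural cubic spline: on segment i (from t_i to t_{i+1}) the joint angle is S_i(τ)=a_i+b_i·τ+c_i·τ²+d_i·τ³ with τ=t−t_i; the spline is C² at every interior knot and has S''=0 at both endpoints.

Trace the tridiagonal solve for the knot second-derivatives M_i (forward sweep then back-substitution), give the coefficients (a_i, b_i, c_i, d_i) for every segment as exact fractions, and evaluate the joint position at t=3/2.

  seg 0: a=-3 b=43/4 c=0 d=-15/4
  seg 1: a=4 b=-1/2 c=-45/4 d=15/4
S(3/2) = 45/32

Δ: Δ0=7, Δ1=-8
row 1: diag=4, rhs=-90; c'=1/4, d'=-45/2
back: M1=-45/2
M: M0=0, M1=-45/2, M2=0
seg 0: a=-3, c=M0/2=0, d=(M1−M0)/(6·1)=-15/4, b=Δ0−h0·(2M0+M1)/6=43/4
seg 1: a=4, c=M1/2=-45/4, d=(M2−M1)/(6·1)=15/4, b=Δ1−h1·(2M1+M2)/6=-1/2
t_q=3/2 → seg 1, τ=1/2; S=4+-1/2·τ+-45/4·τ²+15/4·τ³=45/32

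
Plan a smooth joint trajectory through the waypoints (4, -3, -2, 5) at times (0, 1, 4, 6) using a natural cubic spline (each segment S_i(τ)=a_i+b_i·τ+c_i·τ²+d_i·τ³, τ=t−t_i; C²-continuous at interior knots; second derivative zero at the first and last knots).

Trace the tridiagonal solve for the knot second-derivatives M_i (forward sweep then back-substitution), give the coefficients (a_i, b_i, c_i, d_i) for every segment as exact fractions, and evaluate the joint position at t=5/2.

Δ: Δ0=-7, Δ1=1/3, Δ2=7/2
row 1: diag=8, rhs=44; c'=3/8, d'=11/2
row 2: denom=10−3·3/8=71/8; d'=(19−3·11/2)/(71/8)=20/71
back: M2=20/71
back: M1=11/2−3/8·20/71=383/71
M: M0=0, M1=383/71, M2=20/71, M3=0
seg 0: a=4, c=M0/2=0, d=(M1−M0)/(6·1)=383/426, b=Δ0−h0·(2M0+M1)/6=-3365/426
seg 1: a=-3, c=M1/2=383/142, d=(M2−M1)/(6·3)=-121/426, b=Δ1−h1·(2M1+M2)/6=-1108/213
seg 2: a=-2, c=M2/2=10/71, d=(M3−M2)/(6·2)=-5/213, b=Δ2−h2·(2M2+M3)/6=1411/426
t_q=5/2 → seg 1, τ=3/2; S=-3+-1108/213·τ+383/142·τ²+-121/426·τ³=-6467/1136

  seg 0: a=4 b=-3365/426 c=0 d=383/426
  seg 1: a=-3 b=-1108/213 c=383/142 d=-121/426
  seg 2: a=-2 b=1411/426 c=10/71 d=-5/213
S(5/2) = -6467/1136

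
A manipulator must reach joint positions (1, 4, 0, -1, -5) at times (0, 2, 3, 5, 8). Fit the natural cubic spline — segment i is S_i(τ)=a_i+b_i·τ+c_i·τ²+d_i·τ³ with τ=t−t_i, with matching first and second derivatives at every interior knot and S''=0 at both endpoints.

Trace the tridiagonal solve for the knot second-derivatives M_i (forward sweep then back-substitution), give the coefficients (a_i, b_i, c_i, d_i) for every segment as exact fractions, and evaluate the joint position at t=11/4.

Δ: Δ0=3/2, Δ1=-4, Δ2=-1/2, Δ3=-4/3
row 1: diag=6, rhs=-33; c'=1/6, d'=-11/2
row 2: denom=6−1·1/6=35/6; d'=(21−1·-11/2)/(35/6)=159/35
row 3: denom=10−2·12/35=326/35; d'=(-5−2·159/35)/(326/35)=-493/326
back: M3=-493/326
back: M2=159/35−12/35·-493/326=825/163
back: M1=-11/2−1/6·825/163=-1034/163
M: M0=0, M1=-1034/163, M2=825/163, M3=-493/326, M4=0
seg 0: a=1, c=M0/2=0, d=(M1−M0)/(6·2)=-517/978, b=Δ0−h0·(2M0+M1)/6=3535/978
seg 1: a=4, c=M1/2=-517/163, d=(M2−M1)/(6·1)=1859/978, b=Δ1−h1·(2M1+M2)/6=-2669/978
seg 2: a=0, c=M2/2=825/326, d=(M3−M2)/(6·2)=-2143/3912, b=Δ2−h2·(2M2+M3)/6=-1648/489
seg 3: a=-1, c=M3/2=-493/652, d=(M4−M3)/(6·3)=493/5868, b=Δ3−h3·(2M3+M4)/6=175/978
t_q=11/4 → seg 1, τ=3/4; S=4+-2669/978·τ+-517/163·τ²+1859/978·τ³=20259/20864

  seg 0: a=1 b=3535/978 c=0 d=-517/978
  seg 1: a=4 b=-2669/978 c=-517/163 d=1859/978
  seg 2: a=0 b=-1648/489 c=825/326 d=-2143/3912
  seg 3: a=-1 b=175/978 c=-493/652 d=493/5868
S(11/4) = 20259/20864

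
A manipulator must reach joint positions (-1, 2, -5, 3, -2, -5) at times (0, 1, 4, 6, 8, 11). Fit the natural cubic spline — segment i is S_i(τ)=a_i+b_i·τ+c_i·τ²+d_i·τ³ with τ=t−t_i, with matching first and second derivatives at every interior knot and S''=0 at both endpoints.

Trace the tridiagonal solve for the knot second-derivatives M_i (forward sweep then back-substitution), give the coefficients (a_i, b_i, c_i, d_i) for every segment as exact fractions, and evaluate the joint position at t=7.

  seg 0: a=-1 b=5230/1269 c=0 d=-1423/1269
  seg 1: a=2 b=961/1269 c=-1423/423 d=8885/11421
  seg 2: a=-5 b=2002/1269 c=4616/1269 d=-3079/2538
  seg 3: a=3 b=664/423 c=-4621/1269 d=8155/10152
  seg 4: a=-2 b=-8519/2538 c=5981/5076 d=-5981/45684
S(7) = 17579/10152

Δ: Δ0=3, Δ1=-7/3, Δ2=4, Δ3=-5/2, Δ4=-1
row 1: diag=8, rhs=-32; c'=3/8, d'=-4
row 2: denom=10−3·3/8=71/8; d'=(38−3·-4)/(71/8)=400/71
row 3: denom=8−2·16/71=536/71; d'=(-39−2·400/71)/(536/71)=-3569/536
row 4: denom=10−2·71/268=1269/134; d'=(9−2·-3569/536)/(1269/134)=5981/2538
back: M4=5981/2538
back: M3=-3569/536−71/268·5981/2538=-9242/1269
back: M2=400/71−16/71·-9242/1269=9232/1269
back: M1=-4−3/8·9232/1269=-2846/423
M: M0=0, M1=-2846/423, M2=9232/1269, M3=-9242/1269, M4=5981/2538, M5=0
seg 0: a=-1, c=M0/2=0, d=(M1−M0)/(6·1)=-1423/1269, b=Δ0−h0·(2M0+M1)/6=5230/1269
seg 1: a=2, c=M1/2=-1423/423, d=(M2−M1)/(6·3)=8885/11421, b=Δ1−h1·(2M1+M2)/6=961/1269
seg 2: a=-5, c=M2/2=4616/1269, d=(M3−M2)/(6·2)=-3079/2538, b=Δ2−h2·(2M2+M3)/6=2002/1269
seg 3: a=3, c=M3/2=-4621/1269, d=(M4−M3)/(6·2)=8155/10152, b=Δ3−h3·(2M3+M4)/6=664/423
seg 4: a=-2, c=M4/2=5981/5076, d=(M5−M4)/(6·3)=-5981/45684, b=Δ4−h4·(2M4+M5)/6=-8519/2538
t_q=7 → seg 3, τ=1; S=3+664/423·τ+-4621/1269·τ²+8155/10152·τ³=17579/10152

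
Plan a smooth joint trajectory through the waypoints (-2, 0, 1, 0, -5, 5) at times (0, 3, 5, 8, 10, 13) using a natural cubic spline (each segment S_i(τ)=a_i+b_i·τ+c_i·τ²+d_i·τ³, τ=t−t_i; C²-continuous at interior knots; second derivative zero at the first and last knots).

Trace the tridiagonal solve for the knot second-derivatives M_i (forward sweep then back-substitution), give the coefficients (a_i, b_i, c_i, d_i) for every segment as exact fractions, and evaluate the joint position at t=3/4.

Δ: Δ0=2/3, Δ1=1/2, Δ2=-1/3, Δ3=-5/2, Δ4=10/3
row 1: diag=10, rhs=-1; c'=1/5, d'=-1/10
row 2: denom=10−2·1/5=48/5; d'=(-5−2·-1/10)/(48/5)=-1/2
row 3: denom=10−3·5/16=145/16; d'=(-13−3·-1/2)/(145/16)=-184/145
row 4: denom=10−2·32/145=1386/145; d'=(35−2·-184/145)/(1386/145)=5443/1386
back: M4=5443/1386
back: M3=-184/145−32/145·5443/1386=-1480/693
back: M2=-1/2−5/16·-1480/693=116/693
back: M1=-1/10−1/5·116/693=-185/1386
M: M0=0, M1=-185/1386, M2=116/693, M3=-1480/693, M4=5443/1386, M5=0
seg 0: a=-2, c=M0/2=0, d=(M1−M0)/(6·3)=-185/24948, b=Δ0−h0·(2M0+M1)/6=2033/2772
seg 1: a=0, c=M1/2=-185/2772, d=(M2−M1)/(6·2)=139/5544, b=Δ1−h1·(2M1+M2)/6=739/1386
seg 2: a=1, c=M2/2=58/693, d=(M3−M2)/(6·3)=-38/297, b=Δ2−h2·(2M2+M3)/6=131/231
seg 3: a=0, c=M3/2=-740/693, d=(M4−M3)/(6·2)=2801/5544, b=Δ3−h3·(2M3+M4)/6=-551/231
seg 4: a=-5, c=M4/2=5443/2772, d=(M5−M4)/(6·3)=-5443/24948, b=Δ4−h4·(2M4+M5)/6=-823/1386
t_q=3/4 → seg 0, τ=3/4; S=-2+2033/2772·τ+0·τ²+-185/24948·τ³=-28643/19712

  seg 0: a=-2 b=2033/2772 c=0 d=-185/24948
  seg 1: a=0 b=739/1386 c=-185/2772 d=139/5544
  seg 2: a=1 b=131/231 c=58/693 d=-38/297
  seg 3: a=0 b=-551/231 c=-740/693 d=2801/5544
  seg 4: a=-5 b=-823/1386 c=5443/2772 d=-5443/24948
S(3/4) = -28643/19712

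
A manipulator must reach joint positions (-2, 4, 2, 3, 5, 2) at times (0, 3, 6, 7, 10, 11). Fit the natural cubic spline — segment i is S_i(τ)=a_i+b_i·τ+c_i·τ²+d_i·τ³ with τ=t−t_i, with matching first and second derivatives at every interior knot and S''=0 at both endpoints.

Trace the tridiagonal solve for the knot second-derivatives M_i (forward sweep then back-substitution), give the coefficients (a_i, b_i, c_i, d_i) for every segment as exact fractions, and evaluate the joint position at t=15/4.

Δ: Δ0=2, Δ1=-2/3, Δ2=1, Δ3=2/3, Δ4=-3
row 1: diag=12, rhs=-16; c'=1/4, d'=-4/3
row 2: denom=8−3·1/4=29/4; d'=(10−3·-4/3)/(29/4)=56/29
row 3: denom=8−1·4/29=228/29; d'=(-2−1·56/29)/(228/29)=-1/2
row 4: denom=8−3·29/76=521/76; d'=(-22−3·-1/2)/(521/76)=-1558/521
back: M4=-1558/521
back: M3=-1/2−29/76·-1558/521=334/521
back: M2=56/29−4/29·334/521=960/521
back: M1=-4/3−1/4·960/521=-2804/1563
M: M0=0, M1=-2804/1563, M2=960/521, M3=334/521, M4=-1558/521, M5=0
seg 0: a=-2, c=M0/2=0, d=(M1−M0)/(6·3)=-1402/14067, b=Δ0−h0·(2M0+M1)/6=4528/1563
seg 1: a=4, c=M1/2=-1402/1563, d=(M2−M1)/(6·3)=2842/14067, b=Δ1−h1·(2M1+M2)/6=322/1563
seg 2: a=2, c=M2/2=480/521, d=(M3−M2)/(6·1)=-313/1563, b=Δ2−h2·(2M2+M3)/6=436/1563
seg 3: a=3, c=M3/2=167/521, d=(M4−M3)/(6·3)=-946/4689, b=Δ3−h3·(2M3+M4)/6=2377/1563
seg 4: a=5, c=M4/2=-779/521, d=(M5−M4)/(6·1)=779/1563, b=Δ4−h4·(2M4+M5)/6=-3131/1563
t_q=15/4 → seg 1, τ=3/4; S=4+322/1563·τ+-1402/1563·τ²+2842/14067·τ³=62273/16672

  seg 0: a=-2 b=4528/1563 c=0 d=-1402/14067
  seg 1: a=4 b=322/1563 c=-1402/1563 d=2842/14067
  seg 2: a=2 b=436/1563 c=480/521 d=-313/1563
  seg 3: a=3 b=2377/1563 c=167/521 d=-946/4689
  seg 4: a=5 b=-3131/1563 c=-779/521 d=779/1563
S(15/4) = 62273/16672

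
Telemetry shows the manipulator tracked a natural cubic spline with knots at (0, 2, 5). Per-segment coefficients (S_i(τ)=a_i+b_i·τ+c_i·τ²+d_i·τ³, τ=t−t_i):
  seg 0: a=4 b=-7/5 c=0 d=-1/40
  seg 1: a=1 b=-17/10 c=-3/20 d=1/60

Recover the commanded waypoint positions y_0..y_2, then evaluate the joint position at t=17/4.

y_0=4 y_1=1 y_2=-5
S(17/4) = -869/256

y_0 = S_0(0) = a_0 = 4
y_1 = S_1(0) = a_1 = 1
y_2 = S_1(3) = -5
t_q=17/4 is in segment 1 (τ=9/4); S_1(τ)=-869/256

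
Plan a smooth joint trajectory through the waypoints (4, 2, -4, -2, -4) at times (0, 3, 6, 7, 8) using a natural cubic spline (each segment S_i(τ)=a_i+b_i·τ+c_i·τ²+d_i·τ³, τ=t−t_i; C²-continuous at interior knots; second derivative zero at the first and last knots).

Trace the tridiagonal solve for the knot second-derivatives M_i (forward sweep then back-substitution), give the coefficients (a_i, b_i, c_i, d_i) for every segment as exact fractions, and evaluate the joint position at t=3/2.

  seg 0: a=4 b=5/21 c=0 d=-19/189
  seg 1: a=2 b=-52/21 c=-19/21 d=67/189
  seg 2: a=-4 b=5/3 c=16/7 d=-41/21
  seg 3: a=-2 b=8/21 c=-25/7 d=25/21
S(3/2) = 225/56

Δ: Δ0=-2/3, Δ1=-2, Δ2=2, Δ3=-2
row 1: diag=12, rhs=-8; c'=1/4, d'=-2/3
row 2: denom=8−3·1/4=29/4; d'=(24−3·-2/3)/(29/4)=104/29
row 3: denom=4−1·4/29=112/29; d'=(-24−1·104/29)/(112/29)=-50/7
back: M3=-50/7
back: M2=104/29−4/29·-50/7=32/7
back: M1=-2/3−1/4·32/7=-38/21
M: M0=0, M1=-38/21, M2=32/7, M3=-50/7, M4=0
seg 0: a=4, c=M0/2=0, d=(M1−M0)/(6·3)=-19/189, b=Δ0−h0·(2M0+M1)/6=5/21
seg 1: a=2, c=M1/2=-19/21, d=(M2−M1)/(6·3)=67/189, b=Δ1−h1·(2M1+M2)/6=-52/21
seg 2: a=-4, c=M2/2=16/7, d=(M3−M2)/(6·1)=-41/21, b=Δ2−h2·(2M2+M3)/6=5/3
seg 3: a=-2, c=M3/2=-25/7, d=(M4−M3)/(6·1)=25/21, b=Δ3−h3·(2M3+M4)/6=8/21
t_q=3/2 → seg 0, τ=3/2; S=4+5/21·τ+0·τ²+-19/189·τ³=225/56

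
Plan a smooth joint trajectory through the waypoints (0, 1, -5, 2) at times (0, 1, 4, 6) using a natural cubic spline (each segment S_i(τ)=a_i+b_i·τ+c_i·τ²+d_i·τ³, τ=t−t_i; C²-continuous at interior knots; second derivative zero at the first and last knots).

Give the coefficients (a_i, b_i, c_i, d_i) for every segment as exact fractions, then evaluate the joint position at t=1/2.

Δ: Δ0=1, Δ1=-2, Δ2=7/2
row 1: diag=8, rhs=-18; c'=3/8, d'=-9/4
row 2: denom=10−3·3/8=71/8; d'=(33−3·-9/4)/(71/8)=318/71
back: M2=318/71
back: M1=-9/4−3/8·318/71=-279/71
M: M0=0, M1=-279/71, M2=318/71, M3=0
seg 0: a=0, c=M0/2=0, d=(M1−M0)/(6·1)=-93/142, b=Δ0−h0·(2M0+M1)/6=235/142
seg 1: a=1, c=M1/2=-279/142, d=(M2−M1)/(6·3)=199/426, b=Δ1−h1·(2M1+M2)/6=-22/71
seg 2: a=-5, c=M2/2=159/71, d=(M3−M2)/(6·2)=-53/142, b=Δ2−h2·(2M2+M3)/6=73/142
t_q=1/2 → seg 0, τ=1/2; S=0+235/142·τ+0·τ²+-93/142·τ³=847/1136

  seg 0: a=0 b=235/142 c=0 d=-93/142
  seg 1: a=1 b=-22/71 c=-279/142 d=199/426
  seg 2: a=-5 b=73/142 c=159/71 d=-53/142
S(1/2) = 847/1136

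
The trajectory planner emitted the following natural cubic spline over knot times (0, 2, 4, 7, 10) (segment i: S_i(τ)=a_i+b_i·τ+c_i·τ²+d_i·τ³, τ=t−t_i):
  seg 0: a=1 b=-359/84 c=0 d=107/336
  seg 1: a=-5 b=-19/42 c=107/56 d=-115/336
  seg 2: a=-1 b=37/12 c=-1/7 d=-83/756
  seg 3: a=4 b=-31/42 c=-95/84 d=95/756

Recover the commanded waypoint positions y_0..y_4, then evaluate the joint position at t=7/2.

y_0=1 y_1=-5 y_2=-1 y_3=4 y_4=-5
S(7/2) = -2271/896

y_0 = S_0(0) = a_0 = 1
y_1 = S_1(0) = a_1 = -5
y_2 = S_2(0) = a_2 = -1
y_3 = S_3(0) = a_3 = 4
y_4 = S_3(3) = -5
t_q=7/2 is in segment 1 (τ=3/2); S_1(τ)=-2271/896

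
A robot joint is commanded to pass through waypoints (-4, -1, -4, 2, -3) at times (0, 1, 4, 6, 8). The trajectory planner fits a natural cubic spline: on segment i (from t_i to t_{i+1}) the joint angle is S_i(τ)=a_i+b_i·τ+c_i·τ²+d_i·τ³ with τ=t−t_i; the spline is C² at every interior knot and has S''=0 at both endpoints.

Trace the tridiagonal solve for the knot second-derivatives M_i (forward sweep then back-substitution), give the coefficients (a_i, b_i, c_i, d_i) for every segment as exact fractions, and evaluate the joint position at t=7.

Δ: Δ0=3, Δ1=-1, Δ2=3, Δ3=-5/2
row 1: diag=8, rhs=-24; c'=3/8, d'=-3
row 2: denom=10−3·3/8=71/8; d'=(24−3·-3)/(71/8)=264/71
row 3: denom=8−2·16/71=536/71; d'=(-33−2·264/71)/(536/71)=-2871/536
back: M3=-2871/536
back: M2=264/71−16/71·-2871/536=330/67
back: M1=-3−3/8·330/67=-1299/268
M: M0=0, M1=-1299/268, M2=330/67, M3=-2871/536, M4=0
seg 0: a=-4, c=M0/2=0, d=(M1−M0)/(6·1)=-433/536, b=Δ0−h0·(2M0+M1)/6=2041/536
seg 1: a=-1, c=M1/2=-1299/536, d=(M2−M1)/(6·3)=291/536, b=Δ1−h1·(2M1+M2)/6=371/268
seg 2: a=-4, c=M2/2=165/67, d=(M3−M2)/(6·2)=-1837/2144, b=Δ2−h2·(2M2+M3)/6=805/536
seg 3: a=2, c=M3/2=-2871/1072, d=(M4−M3)/(6·2)=957/2144, b=Δ3−h3·(2M3+M4)/6=287/268
t_q=7 → seg 3, τ=1; S=2+287/268·τ+-2871/1072·τ²+957/2144·τ³=1799/2144

  seg 0: a=-4 b=2041/536 c=0 d=-433/536
  seg 1: a=-1 b=371/268 c=-1299/536 d=291/536
  seg 2: a=-4 b=805/536 c=165/67 d=-1837/2144
  seg 3: a=2 b=287/268 c=-2871/1072 d=957/2144
S(7) = 1799/2144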